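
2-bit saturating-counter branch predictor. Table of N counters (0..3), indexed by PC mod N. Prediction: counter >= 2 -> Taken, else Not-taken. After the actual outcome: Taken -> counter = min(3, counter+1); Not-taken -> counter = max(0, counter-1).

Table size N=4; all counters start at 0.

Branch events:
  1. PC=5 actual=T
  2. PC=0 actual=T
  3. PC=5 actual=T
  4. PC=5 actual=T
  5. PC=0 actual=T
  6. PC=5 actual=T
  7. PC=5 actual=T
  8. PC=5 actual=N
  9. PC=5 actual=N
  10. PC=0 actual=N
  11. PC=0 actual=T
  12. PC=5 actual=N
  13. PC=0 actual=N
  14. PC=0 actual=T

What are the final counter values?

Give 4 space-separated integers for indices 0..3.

Ev 1: PC=5 idx=1 pred=N actual=T -> ctr[1]=1
Ev 2: PC=0 idx=0 pred=N actual=T -> ctr[0]=1
Ev 3: PC=5 idx=1 pred=N actual=T -> ctr[1]=2
Ev 4: PC=5 idx=1 pred=T actual=T -> ctr[1]=3
Ev 5: PC=0 idx=0 pred=N actual=T -> ctr[0]=2
Ev 6: PC=5 idx=1 pred=T actual=T -> ctr[1]=3
Ev 7: PC=5 idx=1 pred=T actual=T -> ctr[1]=3
Ev 8: PC=5 idx=1 pred=T actual=N -> ctr[1]=2
Ev 9: PC=5 idx=1 pred=T actual=N -> ctr[1]=1
Ev 10: PC=0 idx=0 pred=T actual=N -> ctr[0]=1
Ev 11: PC=0 idx=0 pred=N actual=T -> ctr[0]=2
Ev 12: PC=5 idx=1 pred=N actual=N -> ctr[1]=0
Ev 13: PC=0 idx=0 pred=T actual=N -> ctr[0]=1
Ev 14: PC=0 idx=0 pred=N actual=T -> ctr[0]=2

Answer: 2 0 0 0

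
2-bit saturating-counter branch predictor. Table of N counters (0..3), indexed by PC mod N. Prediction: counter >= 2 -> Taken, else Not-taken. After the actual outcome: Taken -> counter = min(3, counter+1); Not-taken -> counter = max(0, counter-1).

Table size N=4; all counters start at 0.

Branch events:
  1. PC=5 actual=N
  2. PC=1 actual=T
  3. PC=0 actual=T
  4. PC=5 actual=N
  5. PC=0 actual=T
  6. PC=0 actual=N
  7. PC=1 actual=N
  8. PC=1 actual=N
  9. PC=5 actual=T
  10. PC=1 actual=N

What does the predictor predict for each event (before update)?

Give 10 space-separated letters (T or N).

Ev 1: PC=5 idx=1 pred=N actual=N -> ctr[1]=0
Ev 2: PC=1 idx=1 pred=N actual=T -> ctr[1]=1
Ev 3: PC=0 idx=0 pred=N actual=T -> ctr[0]=1
Ev 4: PC=5 idx=1 pred=N actual=N -> ctr[1]=0
Ev 5: PC=0 idx=0 pred=N actual=T -> ctr[0]=2
Ev 6: PC=0 idx=0 pred=T actual=N -> ctr[0]=1
Ev 7: PC=1 idx=1 pred=N actual=N -> ctr[1]=0
Ev 8: PC=1 idx=1 pred=N actual=N -> ctr[1]=0
Ev 9: PC=5 idx=1 pred=N actual=T -> ctr[1]=1
Ev 10: PC=1 idx=1 pred=N actual=N -> ctr[1]=0

Answer: N N N N N T N N N N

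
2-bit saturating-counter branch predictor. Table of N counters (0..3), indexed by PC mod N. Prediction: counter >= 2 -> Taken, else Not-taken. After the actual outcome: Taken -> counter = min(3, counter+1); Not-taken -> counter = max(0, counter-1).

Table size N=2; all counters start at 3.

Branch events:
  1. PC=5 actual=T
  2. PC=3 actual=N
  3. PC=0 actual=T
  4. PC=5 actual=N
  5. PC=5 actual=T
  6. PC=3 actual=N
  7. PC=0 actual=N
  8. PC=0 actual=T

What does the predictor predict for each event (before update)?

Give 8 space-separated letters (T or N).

Ev 1: PC=5 idx=1 pred=T actual=T -> ctr[1]=3
Ev 2: PC=3 idx=1 pred=T actual=N -> ctr[1]=2
Ev 3: PC=0 idx=0 pred=T actual=T -> ctr[0]=3
Ev 4: PC=5 idx=1 pred=T actual=N -> ctr[1]=1
Ev 5: PC=5 idx=1 pred=N actual=T -> ctr[1]=2
Ev 6: PC=3 idx=1 pred=T actual=N -> ctr[1]=1
Ev 7: PC=0 idx=0 pred=T actual=N -> ctr[0]=2
Ev 8: PC=0 idx=0 pred=T actual=T -> ctr[0]=3

Answer: T T T T N T T T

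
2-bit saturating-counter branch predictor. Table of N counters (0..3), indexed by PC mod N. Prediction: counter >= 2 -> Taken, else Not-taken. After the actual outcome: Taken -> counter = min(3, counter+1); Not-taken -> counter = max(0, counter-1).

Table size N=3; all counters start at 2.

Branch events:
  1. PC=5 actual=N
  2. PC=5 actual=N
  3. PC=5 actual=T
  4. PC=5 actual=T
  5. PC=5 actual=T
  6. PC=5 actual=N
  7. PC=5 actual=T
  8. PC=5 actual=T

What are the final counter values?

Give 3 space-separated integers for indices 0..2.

Ev 1: PC=5 idx=2 pred=T actual=N -> ctr[2]=1
Ev 2: PC=5 idx=2 pred=N actual=N -> ctr[2]=0
Ev 3: PC=5 idx=2 pred=N actual=T -> ctr[2]=1
Ev 4: PC=5 idx=2 pred=N actual=T -> ctr[2]=2
Ev 5: PC=5 idx=2 pred=T actual=T -> ctr[2]=3
Ev 6: PC=5 idx=2 pred=T actual=N -> ctr[2]=2
Ev 7: PC=5 idx=2 pred=T actual=T -> ctr[2]=3
Ev 8: PC=5 idx=2 pred=T actual=T -> ctr[2]=3

Answer: 2 2 3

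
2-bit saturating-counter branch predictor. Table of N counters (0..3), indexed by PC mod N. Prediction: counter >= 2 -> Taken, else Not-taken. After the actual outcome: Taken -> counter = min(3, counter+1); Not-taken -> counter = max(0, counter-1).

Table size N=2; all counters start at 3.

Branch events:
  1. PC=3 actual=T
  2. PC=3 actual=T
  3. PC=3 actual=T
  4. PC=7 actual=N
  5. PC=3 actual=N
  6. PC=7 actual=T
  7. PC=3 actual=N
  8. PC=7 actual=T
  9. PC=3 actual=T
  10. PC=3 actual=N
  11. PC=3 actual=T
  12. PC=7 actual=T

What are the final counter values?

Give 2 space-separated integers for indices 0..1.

Ev 1: PC=3 idx=1 pred=T actual=T -> ctr[1]=3
Ev 2: PC=3 idx=1 pred=T actual=T -> ctr[1]=3
Ev 3: PC=3 idx=1 pred=T actual=T -> ctr[1]=3
Ev 4: PC=7 idx=1 pred=T actual=N -> ctr[1]=2
Ev 5: PC=3 idx=1 pred=T actual=N -> ctr[1]=1
Ev 6: PC=7 idx=1 pred=N actual=T -> ctr[1]=2
Ev 7: PC=3 idx=1 pred=T actual=N -> ctr[1]=1
Ev 8: PC=7 idx=1 pred=N actual=T -> ctr[1]=2
Ev 9: PC=3 idx=1 pred=T actual=T -> ctr[1]=3
Ev 10: PC=3 idx=1 pred=T actual=N -> ctr[1]=2
Ev 11: PC=3 idx=1 pred=T actual=T -> ctr[1]=3
Ev 12: PC=7 idx=1 pred=T actual=T -> ctr[1]=3

Answer: 3 3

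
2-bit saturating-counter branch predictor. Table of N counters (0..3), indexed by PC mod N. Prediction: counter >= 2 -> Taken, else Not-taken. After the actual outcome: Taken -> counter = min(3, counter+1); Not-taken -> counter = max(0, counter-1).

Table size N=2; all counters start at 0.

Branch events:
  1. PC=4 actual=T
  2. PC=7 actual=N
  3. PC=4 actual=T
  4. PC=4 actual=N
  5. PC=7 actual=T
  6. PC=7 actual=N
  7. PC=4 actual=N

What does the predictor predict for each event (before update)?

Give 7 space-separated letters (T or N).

Ev 1: PC=4 idx=0 pred=N actual=T -> ctr[0]=1
Ev 2: PC=7 idx=1 pred=N actual=N -> ctr[1]=0
Ev 3: PC=4 idx=0 pred=N actual=T -> ctr[0]=2
Ev 4: PC=4 idx=0 pred=T actual=N -> ctr[0]=1
Ev 5: PC=7 idx=1 pred=N actual=T -> ctr[1]=1
Ev 6: PC=7 idx=1 pred=N actual=N -> ctr[1]=0
Ev 7: PC=4 idx=0 pred=N actual=N -> ctr[0]=0

Answer: N N N T N N N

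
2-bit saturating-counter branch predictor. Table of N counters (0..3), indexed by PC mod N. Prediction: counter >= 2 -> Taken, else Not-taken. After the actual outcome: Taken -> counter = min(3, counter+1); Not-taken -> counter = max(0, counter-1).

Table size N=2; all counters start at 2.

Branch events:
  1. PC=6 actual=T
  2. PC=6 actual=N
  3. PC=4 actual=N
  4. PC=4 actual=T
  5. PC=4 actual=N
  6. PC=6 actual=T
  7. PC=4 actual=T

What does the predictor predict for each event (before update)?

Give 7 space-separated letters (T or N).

Answer: T T T N T N T

Derivation:
Ev 1: PC=6 idx=0 pred=T actual=T -> ctr[0]=3
Ev 2: PC=6 idx=0 pred=T actual=N -> ctr[0]=2
Ev 3: PC=4 idx=0 pred=T actual=N -> ctr[0]=1
Ev 4: PC=4 idx=0 pred=N actual=T -> ctr[0]=2
Ev 5: PC=4 idx=0 pred=T actual=N -> ctr[0]=1
Ev 6: PC=6 idx=0 pred=N actual=T -> ctr[0]=2
Ev 7: PC=4 idx=0 pred=T actual=T -> ctr[0]=3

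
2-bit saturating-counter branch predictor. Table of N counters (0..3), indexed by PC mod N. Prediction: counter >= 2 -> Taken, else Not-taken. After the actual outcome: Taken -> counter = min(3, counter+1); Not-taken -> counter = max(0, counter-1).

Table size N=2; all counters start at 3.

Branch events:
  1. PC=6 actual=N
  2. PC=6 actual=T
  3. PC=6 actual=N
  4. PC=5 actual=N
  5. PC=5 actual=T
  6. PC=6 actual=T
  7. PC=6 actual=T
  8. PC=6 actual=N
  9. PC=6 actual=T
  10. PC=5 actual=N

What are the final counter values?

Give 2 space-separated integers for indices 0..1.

Answer: 3 2

Derivation:
Ev 1: PC=6 idx=0 pred=T actual=N -> ctr[0]=2
Ev 2: PC=6 idx=0 pred=T actual=T -> ctr[0]=3
Ev 3: PC=6 idx=0 pred=T actual=N -> ctr[0]=2
Ev 4: PC=5 idx=1 pred=T actual=N -> ctr[1]=2
Ev 5: PC=5 idx=1 pred=T actual=T -> ctr[1]=3
Ev 6: PC=6 idx=0 pred=T actual=T -> ctr[0]=3
Ev 7: PC=6 idx=0 pred=T actual=T -> ctr[0]=3
Ev 8: PC=6 idx=0 pred=T actual=N -> ctr[0]=2
Ev 9: PC=6 idx=0 pred=T actual=T -> ctr[0]=3
Ev 10: PC=5 idx=1 pred=T actual=N -> ctr[1]=2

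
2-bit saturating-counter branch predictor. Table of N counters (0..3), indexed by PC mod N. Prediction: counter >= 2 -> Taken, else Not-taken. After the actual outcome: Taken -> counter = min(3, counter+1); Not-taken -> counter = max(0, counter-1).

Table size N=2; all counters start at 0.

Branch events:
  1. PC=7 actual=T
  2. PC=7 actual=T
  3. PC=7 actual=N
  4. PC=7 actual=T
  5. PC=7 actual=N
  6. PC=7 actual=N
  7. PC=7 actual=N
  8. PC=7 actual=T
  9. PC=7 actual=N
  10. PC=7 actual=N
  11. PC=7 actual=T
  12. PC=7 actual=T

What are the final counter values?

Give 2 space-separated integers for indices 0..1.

Answer: 0 2

Derivation:
Ev 1: PC=7 idx=1 pred=N actual=T -> ctr[1]=1
Ev 2: PC=7 idx=1 pred=N actual=T -> ctr[1]=2
Ev 3: PC=7 idx=1 pred=T actual=N -> ctr[1]=1
Ev 4: PC=7 idx=1 pred=N actual=T -> ctr[1]=2
Ev 5: PC=7 idx=1 pred=T actual=N -> ctr[1]=1
Ev 6: PC=7 idx=1 pred=N actual=N -> ctr[1]=0
Ev 7: PC=7 idx=1 pred=N actual=N -> ctr[1]=0
Ev 8: PC=7 idx=1 pred=N actual=T -> ctr[1]=1
Ev 9: PC=7 idx=1 pred=N actual=N -> ctr[1]=0
Ev 10: PC=7 idx=1 pred=N actual=N -> ctr[1]=0
Ev 11: PC=7 idx=1 pred=N actual=T -> ctr[1]=1
Ev 12: PC=7 idx=1 pred=N actual=T -> ctr[1]=2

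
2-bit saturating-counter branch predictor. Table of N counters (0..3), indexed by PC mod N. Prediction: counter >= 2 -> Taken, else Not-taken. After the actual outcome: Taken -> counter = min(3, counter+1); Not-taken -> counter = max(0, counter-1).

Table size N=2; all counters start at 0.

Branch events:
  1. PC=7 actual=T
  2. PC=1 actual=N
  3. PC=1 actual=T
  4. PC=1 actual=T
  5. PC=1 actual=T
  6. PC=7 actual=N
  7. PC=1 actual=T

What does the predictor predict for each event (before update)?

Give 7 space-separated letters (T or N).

Answer: N N N N T T T

Derivation:
Ev 1: PC=7 idx=1 pred=N actual=T -> ctr[1]=1
Ev 2: PC=1 idx=1 pred=N actual=N -> ctr[1]=0
Ev 3: PC=1 idx=1 pred=N actual=T -> ctr[1]=1
Ev 4: PC=1 idx=1 pred=N actual=T -> ctr[1]=2
Ev 5: PC=1 idx=1 pred=T actual=T -> ctr[1]=3
Ev 6: PC=7 idx=1 pred=T actual=N -> ctr[1]=2
Ev 7: PC=1 idx=1 pred=T actual=T -> ctr[1]=3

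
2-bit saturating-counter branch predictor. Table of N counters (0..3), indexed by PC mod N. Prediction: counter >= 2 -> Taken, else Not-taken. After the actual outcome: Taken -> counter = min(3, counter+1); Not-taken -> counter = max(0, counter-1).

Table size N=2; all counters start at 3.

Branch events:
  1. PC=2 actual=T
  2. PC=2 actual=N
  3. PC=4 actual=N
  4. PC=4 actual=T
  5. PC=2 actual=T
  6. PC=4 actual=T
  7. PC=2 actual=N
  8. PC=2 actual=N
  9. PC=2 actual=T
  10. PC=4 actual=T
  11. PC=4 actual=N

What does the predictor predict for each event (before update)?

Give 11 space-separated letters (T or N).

Answer: T T T N T T T T N T T

Derivation:
Ev 1: PC=2 idx=0 pred=T actual=T -> ctr[0]=3
Ev 2: PC=2 idx=0 pred=T actual=N -> ctr[0]=2
Ev 3: PC=4 idx=0 pred=T actual=N -> ctr[0]=1
Ev 4: PC=4 idx=0 pred=N actual=T -> ctr[0]=2
Ev 5: PC=2 idx=0 pred=T actual=T -> ctr[0]=3
Ev 6: PC=4 idx=0 pred=T actual=T -> ctr[0]=3
Ev 7: PC=2 idx=0 pred=T actual=N -> ctr[0]=2
Ev 8: PC=2 idx=0 pred=T actual=N -> ctr[0]=1
Ev 9: PC=2 idx=0 pred=N actual=T -> ctr[0]=2
Ev 10: PC=4 idx=0 pred=T actual=T -> ctr[0]=3
Ev 11: PC=4 idx=0 pred=T actual=N -> ctr[0]=2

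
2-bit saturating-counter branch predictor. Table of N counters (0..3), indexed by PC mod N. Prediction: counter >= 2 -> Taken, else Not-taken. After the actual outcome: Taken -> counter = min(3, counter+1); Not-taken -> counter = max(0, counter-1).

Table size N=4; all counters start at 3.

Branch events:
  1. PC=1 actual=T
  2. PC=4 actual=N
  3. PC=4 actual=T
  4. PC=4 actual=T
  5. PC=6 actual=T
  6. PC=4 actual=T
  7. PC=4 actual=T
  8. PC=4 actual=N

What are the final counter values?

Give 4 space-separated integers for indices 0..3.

Ev 1: PC=1 idx=1 pred=T actual=T -> ctr[1]=3
Ev 2: PC=4 idx=0 pred=T actual=N -> ctr[0]=2
Ev 3: PC=4 idx=0 pred=T actual=T -> ctr[0]=3
Ev 4: PC=4 idx=0 pred=T actual=T -> ctr[0]=3
Ev 5: PC=6 idx=2 pred=T actual=T -> ctr[2]=3
Ev 6: PC=4 idx=0 pred=T actual=T -> ctr[0]=3
Ev 7: PC=4 idx=0 pred=T actual=T -> ctr[0]=3
Ev 8: PC=4 idx=0 pred=T actual=N -> ctr[0]=2

Answer: 2 3 3 3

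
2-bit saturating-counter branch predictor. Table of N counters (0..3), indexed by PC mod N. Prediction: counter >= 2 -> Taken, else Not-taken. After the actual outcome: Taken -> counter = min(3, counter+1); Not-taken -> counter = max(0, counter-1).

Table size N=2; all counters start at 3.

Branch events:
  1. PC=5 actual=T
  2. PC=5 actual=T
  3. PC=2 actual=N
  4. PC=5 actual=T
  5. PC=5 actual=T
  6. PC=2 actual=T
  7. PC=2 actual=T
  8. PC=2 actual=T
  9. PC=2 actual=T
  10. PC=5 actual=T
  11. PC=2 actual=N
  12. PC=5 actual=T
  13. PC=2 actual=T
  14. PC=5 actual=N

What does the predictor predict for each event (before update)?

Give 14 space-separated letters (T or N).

Ev 1: PC=5 idx=1 pred=T actual=T -> ctr[1]=3
Ev 2: PC=5 idx=1 pred=T actual=T -> ctr[1]=3
Ev 3: PC=2 idx=0 pred=T actual=N -> ctr[0]=2
Ev 4: PC=5 idx=1 pred=T actual=T -> ctr[1]=3
Ev 5: PC=5 idx=1 pred=T actual=T -> ctr[1]=3
Ev 6: PC=2 idx=0 pred=T actual=T -> ctr[0]=3
Ev 7: PC=2 idx=0 pred=T actual=T -> ctr[0]=3
Ev 8: PC=2 idx=0 pred=T actual=T -> ctr[0]=3
Ev 9: PC=2 idx=0 pred=T actual=T -> ctr[0]=3
Ev 10: PC=5 idx=1 pred=T actual=T -> ctr[1]=3
Ev 11: PC=2 idx=0 pred=T actual=N -> ctr[0]=2
Ev 12: PC=5 idx=1 pred=T actual=T -> ctr[1]=3
Ev 13: PC=2 idx=0 pred=T actual=T -> ctr[0]=3
Ev 14: PC=5 idx=1 pred=T actual=N -> ctr[1]=2

Answer: T T T T T T T T T T T T T T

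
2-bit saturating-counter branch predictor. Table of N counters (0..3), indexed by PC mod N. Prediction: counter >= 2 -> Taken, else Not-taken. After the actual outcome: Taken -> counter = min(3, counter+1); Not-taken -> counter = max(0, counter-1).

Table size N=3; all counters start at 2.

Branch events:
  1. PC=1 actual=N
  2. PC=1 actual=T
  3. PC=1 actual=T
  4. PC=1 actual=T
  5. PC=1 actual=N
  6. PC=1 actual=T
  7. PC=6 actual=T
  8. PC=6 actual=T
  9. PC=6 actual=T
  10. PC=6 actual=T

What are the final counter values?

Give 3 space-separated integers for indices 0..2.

Answer: 3 3 2

Derivation:
Ev 1: PC=1 idx=1 pred=T actual=N -> ctr[1]=1
Ev 2: PC=1 idx=1 pred=N actual=T -> ctr[1]=2
Ev 3: PC=1 idx=1 pred=T actual=T -> ctr[1]=3
Ev 4: PC=1 idx=1 pred=T actual=T -> ctr[1]=3
Ev 5: PC=1 idx=1 pred=T actual=N -> ctr[1]=2
Ev 6: PC=1 idx=1 pred=T actual=T -> ctr[1]=3
Ev 7: PC=6 idx=0 pred=T actual=T -> ctr[0]=3
Ev 8: PC=6 idx=0 pred=T actual=T -> ctr[0]=3
Ev 9: PC=6 idx=0 pred=T actual=T -> ctr[0]=3
Ev 10: PC=6 idx=0 pred=T actual=T -> ctr[0]=3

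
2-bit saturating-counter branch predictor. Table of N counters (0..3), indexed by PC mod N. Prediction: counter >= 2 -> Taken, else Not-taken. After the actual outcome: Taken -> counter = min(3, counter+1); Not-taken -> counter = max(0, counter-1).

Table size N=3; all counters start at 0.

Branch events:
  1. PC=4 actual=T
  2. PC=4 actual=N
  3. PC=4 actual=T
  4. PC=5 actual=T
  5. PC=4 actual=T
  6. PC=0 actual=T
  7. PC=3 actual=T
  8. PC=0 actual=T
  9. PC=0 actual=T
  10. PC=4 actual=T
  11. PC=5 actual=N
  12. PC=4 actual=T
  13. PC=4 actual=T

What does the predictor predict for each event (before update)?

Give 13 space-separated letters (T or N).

Answer: N N N N N N N T T T N T T

Derivation:
Ev 1: PC=4 idx=1 pred=N actual=T -> ctr[1]=1
Ev 2: PC=4 idx=1 pred=N actual=N -> ctr[1]=0
Ev 3: PC=4 idx=1 pred=N actual=T -> ctr[1]=1
Ev 4: PC=5 idx=2 pred=N actual=T -> ctr[2]=1
Ev 5: PC=4 idx=1 pred=N actual=T -> ctr[1]=2
Ev 6: PC=0 idx=0 pred=N actual=T -> ctr[0]=1
Ev 7: PC=3 idx=0 pred=N actual=T -> ctr[0]=2
Ev 8: PC=0 idx=0 pred=T actual=T -> ctr[0]=3
Ev 9: PC=0 idx=0 pred=T actual=T -> ctr[0]=3
Ev 10: PC=4 idx=1 pred=T actual=T -> ctr[1]=3
Ev 11: PC=5 idx=2 pred=N actual=N -> ctr[2]=0
Ev 12: PC=4 idx=1 pred=T actual=T -> ctr[1]=3
Ev 13: PC=4 idx=1 pred=T actual=T -> ctr[1]=3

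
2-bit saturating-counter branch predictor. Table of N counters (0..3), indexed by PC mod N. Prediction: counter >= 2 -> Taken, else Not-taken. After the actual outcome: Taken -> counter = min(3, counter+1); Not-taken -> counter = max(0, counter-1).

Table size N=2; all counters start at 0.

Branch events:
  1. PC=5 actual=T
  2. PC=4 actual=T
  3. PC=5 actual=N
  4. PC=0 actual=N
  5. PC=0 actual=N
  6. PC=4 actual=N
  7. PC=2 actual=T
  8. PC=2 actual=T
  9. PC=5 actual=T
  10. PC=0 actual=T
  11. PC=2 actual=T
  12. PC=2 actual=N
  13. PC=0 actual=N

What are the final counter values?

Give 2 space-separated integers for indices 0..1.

Answer: 1 1

Derivation:
Ev 1: PC=5 idx=1 pred=N actual=T -> ctr[1]=1
Ev 2: PC=4 idx=0 pred=N actual=T -> ctr[0]=1
Ev 3: PC=5 idx=1 pred=N actual=N -> ctr[1]=0
Ev 4: PC=0 idx=0 pred=N actual=N -> ctr[0]=0
Ev 5: PC=0 idx=0 pred=N actual=N -> ctr[0]=0
Ev 6: PC=4 idx=0 pred=N actual=N -> ctr[0]=0
Ev 7: PC=2 idx=0 pred=N actual=T -> ctr[0]=1
Ev 8: PC=2 idx=0 pred=N actual=T -> ctr[0]=2
Ev 9: PC=5 idx=1 pred=N actual=T -> ctr[1]=1
Ev 10: PC=0 idx=0 pred=T actual=T -> ctr[0]=3
Ev 11: PC=2 idx=0 pred=T actual=T -> ctr[0]=3
Ev 12: PC=2 idx=0 pred=T actual=N -> ctr[0]=2
Ev 13: PC=0 idx=0 pred=T actual=N -> ctr[0]=1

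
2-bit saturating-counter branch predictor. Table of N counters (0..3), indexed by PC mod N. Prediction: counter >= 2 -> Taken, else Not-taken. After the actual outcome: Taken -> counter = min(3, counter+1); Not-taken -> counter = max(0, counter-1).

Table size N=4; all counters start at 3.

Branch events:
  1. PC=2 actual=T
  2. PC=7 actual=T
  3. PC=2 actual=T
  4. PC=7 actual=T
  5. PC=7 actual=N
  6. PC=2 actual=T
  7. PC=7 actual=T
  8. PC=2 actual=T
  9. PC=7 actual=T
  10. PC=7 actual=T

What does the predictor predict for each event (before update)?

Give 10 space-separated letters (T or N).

Answer: T T T T T T T T T T

Derivation:
Ev 1: PC=2 idx=2 pred=T actual=T -> ctr[2]=3
Ev 2: PC=7 idx=3 pred=T actual=T -> ctr[3]=3
Ev 3: PC=2 idx=2 pred=T actual=T -> ctr[2]=3
Ev 4: PC=7 idx=3 pred=T actual=T -> ctr[3]=3
Ev 5: PC=7 idx=3 pred=T actual=N -> ctr[3]=2
Ev 6: PC=2 idx=2 pred=T actual=T -> ctr[2]=3
Ev 7: PC=7 idx=3 pred=T actual=T -> ctr[3]=3
Ev 8: PC=2 idx=2 pred=T actual=T -> ctr[2]=3
Ev 9: PC=7 idx=3 pred=T actual=T -> ctr[3]=3
Ev 10: PC=7 idx=3 pred=T actual=T -> ctr[3]=3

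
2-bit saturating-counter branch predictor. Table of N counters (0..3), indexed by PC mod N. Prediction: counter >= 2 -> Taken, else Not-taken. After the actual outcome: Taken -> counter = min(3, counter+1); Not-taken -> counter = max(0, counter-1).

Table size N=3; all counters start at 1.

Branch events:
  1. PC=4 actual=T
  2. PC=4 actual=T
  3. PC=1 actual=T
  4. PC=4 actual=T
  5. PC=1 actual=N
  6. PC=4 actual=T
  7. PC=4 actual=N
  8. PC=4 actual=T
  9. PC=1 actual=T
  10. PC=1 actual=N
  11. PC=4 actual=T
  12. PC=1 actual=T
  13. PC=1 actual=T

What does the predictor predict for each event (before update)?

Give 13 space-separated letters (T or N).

Answer: N T T T T T T T T T T T T

Derivation:
Ev 1: PC=4 idx=1 pred=N actual=T -> ctr[1]=2
Ev 2: PC=4 idx=1 pred=T actual=T -> ctr[1]=3
Ev 3: PC=1 idx=1 pred=T actual=T -> ctr[1]=3
Ev 4: PC=4 idx=1 pred=T actual=T -> ctr[1]=3
Ev 5: PC=1 idx=1 pred=T actual=N -> ctr[1]=2
Ev 6: PC=4 idx=1 pred=T actual=T -> ctr[1]=3
Ev 7: PC=4 idx=1 pred=T actual=N -> ctr[1]=2
Ev 8: PC=4 idx=1 pred=T actual=T -> ctr[1]=3
Ev 9: PC=1 idx=1 pred=T actual=T -> ctr[1]=3
Ev 10: PC=1 idx=1 pred=T actual=N -> ctr[1]=2
Ev 11: PC=4 idx=1 pred=T actual=T -> ctr[1]=3
Ev 12: PC=1 idx=1 pred=T actual=T -> ctr[1]=3
Ev 13: PC=1 idx=1 pred=T actual=T -> ctr[1]=3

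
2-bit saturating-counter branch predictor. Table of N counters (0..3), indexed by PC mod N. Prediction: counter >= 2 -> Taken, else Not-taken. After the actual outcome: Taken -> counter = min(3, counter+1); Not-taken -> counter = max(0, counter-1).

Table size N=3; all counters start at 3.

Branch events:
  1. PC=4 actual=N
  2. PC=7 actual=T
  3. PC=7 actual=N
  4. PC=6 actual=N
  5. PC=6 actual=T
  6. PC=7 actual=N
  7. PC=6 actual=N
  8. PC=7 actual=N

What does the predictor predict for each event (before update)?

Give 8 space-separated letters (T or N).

Ev 1: PC=4 idx=1 pred=T actual=N -> ctr[1]=2
Ev 2: PC=7 idx=1 pred=T actual=T -> ctr[1]=3
Ev 3: PC=7 idx=1 pred=T actual=N -> ctr[1]=2
Ev 4: PC=6 idx=0 pred=T actual=N -> ctr[0]=2
Ev 5: PC=6 idx=0 pred=T actual=T -> ctr[0]=3
Ev 6: PC=7 idx=1 pred=T actual=N -> ctr[1]=1
Ev 7: PC=6 idx=0 pred=T actual=N -> ctr[0]=2
Ev 8: PC=7 idx=1 pred=N actual=N -> ctr[1]=0

Answer: T T T T T T T N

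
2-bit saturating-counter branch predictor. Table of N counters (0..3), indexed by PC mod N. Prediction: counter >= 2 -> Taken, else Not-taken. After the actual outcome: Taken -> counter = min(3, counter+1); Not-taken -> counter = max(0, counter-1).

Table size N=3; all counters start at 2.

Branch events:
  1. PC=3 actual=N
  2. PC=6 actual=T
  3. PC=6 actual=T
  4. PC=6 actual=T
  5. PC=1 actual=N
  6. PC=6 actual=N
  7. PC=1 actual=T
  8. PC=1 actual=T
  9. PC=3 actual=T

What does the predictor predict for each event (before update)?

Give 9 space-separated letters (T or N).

Ev 1: PC=3 idx=0 pred=T actual=N -> ctr[0]=1
Ev 2: PC=6 idx=0 pred=N actual=T -> ctr[0]=2
Ev 3: PC=6 idx=0 pred=T actual=T -> ctr[0]=3
Ev 4: PC=6 idx=0 pred=T actual=T -> ctr[0]=3
Ev 5: PC=1 idx=1 pred=T actual=N -> ctr[1]=1
Ev 6: PC=6 idx=0 pred=T actual=N -> ctr[0]=2
Ev 7: PC=1 idx=1 pred=N actual=T -> ctr[1]=2
Ev 8: PC=1 idx=1 pred=T actual=T -> ctr[1]=3
Ev 9: PC=3 idx=0 pred=T actual=T -> ctr[0]=3

Answer: T N T T T T N T T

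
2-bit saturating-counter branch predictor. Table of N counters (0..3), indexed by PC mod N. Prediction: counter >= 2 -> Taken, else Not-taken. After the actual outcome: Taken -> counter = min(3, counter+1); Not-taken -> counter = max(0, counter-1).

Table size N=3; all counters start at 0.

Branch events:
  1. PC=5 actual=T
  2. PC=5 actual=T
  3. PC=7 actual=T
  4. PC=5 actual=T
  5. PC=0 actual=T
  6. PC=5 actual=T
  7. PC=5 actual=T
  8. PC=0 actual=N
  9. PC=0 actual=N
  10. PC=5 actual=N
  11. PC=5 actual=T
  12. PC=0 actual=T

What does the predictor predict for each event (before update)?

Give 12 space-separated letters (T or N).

Answer: N N N T N T T N N T T N

Derivation:
Ev 1: PC=5 idx=2 pred=N actual=T -> ctr[2]=1
Ev 2: PC=5 idx=2 pred=N actual=T -> ctr[2]=2
Ev 3: PC=7 idx=1 pred=N actual=T -> ctr[1]=1
Ev 4: PC=5 idx=2 pred=T actual=T -> ctr[2]=3
Ev 5: PC=0 idx=0 pred=N actual=T -> ctr[0]=1
Ev 6: PC=5 idx=2 pred=T actual=T -> ctr[2]=3
Ev 7: PC=5 idx=2 pred=T actual=T -> ctr[2]=3
Ev 8: PC=0 idx=0 pred=N actual=N -> ctr[0]=0
Ev 9: PC=0 idx=0 pred=N actual=N -> ctr[0]=0
Ev 10: PC=5 idx=2 pred=T actual=N -> ctr[2]=2
Ev 11: PC=5 idx=2 pred=T actual=T -> ctr[2]=3
Ev 12: PC=0 idx=0 pred=N actual=T -> ctr[0]=1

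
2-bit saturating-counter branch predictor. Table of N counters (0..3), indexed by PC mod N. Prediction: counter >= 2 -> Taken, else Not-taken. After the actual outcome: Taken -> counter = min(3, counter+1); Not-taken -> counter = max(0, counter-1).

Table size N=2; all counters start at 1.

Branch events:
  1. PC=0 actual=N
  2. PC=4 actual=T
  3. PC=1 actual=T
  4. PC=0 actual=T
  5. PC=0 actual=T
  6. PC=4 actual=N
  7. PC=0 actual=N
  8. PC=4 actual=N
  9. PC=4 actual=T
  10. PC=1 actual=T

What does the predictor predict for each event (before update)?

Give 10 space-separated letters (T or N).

Ev 1: PC=0 idx=0 pred=N actual=N -> ctr[0]=0
Ev 2: PC=4 idx=0 pred=N actual=T -> ctr[0]=1
Ev 3: PC=1 idx=1 pred=N actual=T -> ctr[1]=2
Ev 4: PC=0 idx=0 pred=N actual=T -> ctr[0]=2
Ev 5: PC=0 idx=0 pred=T actual=T -> ctr[0]=3
Ev 6: PC=4 idx=0 pred=T actual=N -> ctr[0]=2
Ev 7: PC=0 idx=0 pred=T actual=N -> ctr[0]=1
Ev 8: PC=4 idx=0 pred=N actual=N -> ctr[0]=0
Ev 9: PC=4 idx=0 pred=N actual=T -> ctr[0]=1
Ev 10: PC=1 idx=1 pred=T actual=T -> ctr[1]=3

Answer: N N N N T T T N N T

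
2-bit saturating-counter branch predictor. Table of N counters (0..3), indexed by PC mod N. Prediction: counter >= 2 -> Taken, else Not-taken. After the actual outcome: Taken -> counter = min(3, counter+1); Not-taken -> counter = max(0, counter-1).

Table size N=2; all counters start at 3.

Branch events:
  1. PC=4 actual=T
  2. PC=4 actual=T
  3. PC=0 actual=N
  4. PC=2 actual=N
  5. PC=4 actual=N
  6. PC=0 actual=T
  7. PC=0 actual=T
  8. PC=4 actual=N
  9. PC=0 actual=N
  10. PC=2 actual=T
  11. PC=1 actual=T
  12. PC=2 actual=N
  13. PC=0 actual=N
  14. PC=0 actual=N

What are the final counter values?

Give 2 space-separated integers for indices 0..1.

Ev 1: PC=4 idx=0 pred=T actual=T -> ctr[0]=3
Ev 2: PC=4 idx=0 pred=T actual=T -> ctr[0]=3
Ev 3: PC=0 idx=0 pred=T actual=N -> ctr[0]=2
Ev 4: PC=2 idx=0 pred=T actual=N -> ctr[0]=1
Ev 5: PC=4 idx=0 pred=N actual=N -> ctr[0]=0
Ev 6: PC=0 idx=0 pred=N actual=T -> ctr[0]=1
Ev 7: PC=0 idx=0 pred=N actual=T -> ctr[0]=2
Ev 8: PC=4 idx=0 pred=T actual=N -> ctr[0]=1
Ev 9: PC=0 idx=0 pred=N actual=N -> ctr[0]=0
Ev 10: PC=2 idx=0 pred=N actual=T -> ctr[0]=1
Ev 11: PC=1 idx=1 pred=T actual=T -> ctr[1]=3
Ev 12: PC=2 idx=0 pred=N actual=N -> ctr[0]=0
Ev 13: PC=0 idx=0 pred=N actual=N -> ctr[0]=0
Ev 14: PC=0 idx=0 pred=N actual=N -> ctr[0]=0

Answer: 0 3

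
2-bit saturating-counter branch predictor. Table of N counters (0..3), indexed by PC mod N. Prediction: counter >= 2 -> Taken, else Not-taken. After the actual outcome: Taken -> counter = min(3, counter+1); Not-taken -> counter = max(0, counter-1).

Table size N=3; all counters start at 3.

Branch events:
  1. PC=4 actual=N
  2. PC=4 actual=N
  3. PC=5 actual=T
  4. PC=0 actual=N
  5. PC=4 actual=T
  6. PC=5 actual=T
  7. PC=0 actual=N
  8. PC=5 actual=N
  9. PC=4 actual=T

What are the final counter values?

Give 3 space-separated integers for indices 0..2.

Ev 1: PC=4 idx=1 pred=T actual=N -> ctr[1]=2
Ev 2: PC=4 idx=1 pred=T actual=N -> ctr[1]=1
Ev 3: PC=5 idx=2 pred=T actual=T -> ctr[2]=3
Ev 4: PC=0 idx=0 pred=T actual=N -> ctr[0]=2
Ev 5: PC=4 idx=1 pred=N actual=T -> ctr[1]=2
Ev 6: PC=5 idx=2 pred=T actual=T -> ctr[2]=3
Ev 7: PC=0 idx=0 pred=T actual=N -> ctr[0]=1
Ev 8: PC=5 idx=2 pred=T actual=N -> ctr[2]=2
Ev 9: PC=4 idx=1 pred=T actual=T -> ctr[1]=3

Answer: 1 3 2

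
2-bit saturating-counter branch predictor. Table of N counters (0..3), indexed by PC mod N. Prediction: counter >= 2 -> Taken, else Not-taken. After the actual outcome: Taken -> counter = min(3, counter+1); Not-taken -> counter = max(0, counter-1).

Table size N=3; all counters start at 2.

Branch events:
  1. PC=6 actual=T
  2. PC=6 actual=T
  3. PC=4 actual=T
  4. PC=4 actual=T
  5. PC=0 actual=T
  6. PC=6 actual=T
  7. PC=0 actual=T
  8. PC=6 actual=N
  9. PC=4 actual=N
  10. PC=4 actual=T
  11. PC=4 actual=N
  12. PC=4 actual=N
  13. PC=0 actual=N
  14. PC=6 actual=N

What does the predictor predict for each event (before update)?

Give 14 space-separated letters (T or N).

Answer: T T T T T T T T T T T T T N

Derivation:
Ev 1: PC=6 idx=0 pred=T actual=T -> ctr[0]=3
Ev 2: PC=6 idx=0 pred=T actual=T -> ctr[0]=3
Ev 3: PC=4 idx=1 pred=T actual=T -> ctr[1]=3
Ev 4: PC=4 idx=1 pred=T actual=T -> ctr[1]=3
Ev 5: PC=0 idx=0 pred=T actual=T -> ctr[0]=3
Ev 6: PC=6 idx=0 pred=T actual=T -> ctr[0]=3
Ev 7: PC=0 idx=0 pred=T actual=T -> ctr[0]=3
Ev 8: PC=6 idx=0 pred=T actual=N -> ctr[0]=2
Ev 9: PC=4 idx=1 pred=T actual=N -> ctr[1]=2
Ev 10: PC=4 idx=1 pred=T actual=T -> ctr[1]=3
Ev 11: PC=4 idx=1 pred=T actual=N -> ctr[1]=2
Ev 12: PC=4 idx=1 pred=T actual=N -> ctr[1]=1
Ev 13: PC=0 idx=0 pred=T actual=N -> ctr[0]=1
Ev 14: PC=6 idx=0 pred=N actual=N -> ctr[0]=0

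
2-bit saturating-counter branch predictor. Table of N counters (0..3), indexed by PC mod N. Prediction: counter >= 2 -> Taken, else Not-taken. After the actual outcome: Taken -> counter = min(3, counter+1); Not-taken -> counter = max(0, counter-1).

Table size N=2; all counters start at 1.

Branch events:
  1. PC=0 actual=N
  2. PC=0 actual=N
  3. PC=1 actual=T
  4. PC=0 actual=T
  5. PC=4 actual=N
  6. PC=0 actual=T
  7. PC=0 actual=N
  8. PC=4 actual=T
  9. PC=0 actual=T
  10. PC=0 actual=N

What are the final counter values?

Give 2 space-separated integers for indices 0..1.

Ev 1: PC=0 idx=0 pred=N actual=N -> ctr[0]=0
Ev 2: PC=0 idx=0 pred=N actual=N -> ctr[0]=0
Ev 3: PC=1 idx=1 pred=N actual=T -> ctr[1]=2
Ev 4: PC=0 idx=0 pred=N actual=T -> ctr[0]=1
Ev 5: PC=4 idx=0 pred=N actual=N -> ctr[0]=0
Ev 6: PC=0 idx=0 pred=N actual=T -> ctr[0]=1
Ev 7: PC=0 idx=0 pred=N actual=N -> ctr[0]=0
Ev 8: PC=4 idx=0 pred=N actual=T -> ctr[0]=1
Ev 9: PC=0 idx=0 pred=N actual=T -> ctr[0]=2
Ev 10: PC=0 idx=0 pred=T actual=N -> ctr[0]=1

Answer: 1 2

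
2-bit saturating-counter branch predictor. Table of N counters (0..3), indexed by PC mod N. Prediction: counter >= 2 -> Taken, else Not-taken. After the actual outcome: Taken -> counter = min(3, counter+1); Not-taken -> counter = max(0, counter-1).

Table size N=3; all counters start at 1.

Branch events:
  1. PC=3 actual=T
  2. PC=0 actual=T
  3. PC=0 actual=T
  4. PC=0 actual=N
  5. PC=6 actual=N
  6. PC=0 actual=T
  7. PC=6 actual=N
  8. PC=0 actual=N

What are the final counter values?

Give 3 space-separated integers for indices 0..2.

Ev 1: PC=3 idx=0 pred=N actual=T -> ctr[0]=2
Ev 2: PC=0 idx=0 pred=T actual=T -> ctr[0]=3
Ev 3: PC=0 idx=0 pred=T actual=T -> ctr[0]=3
Ev 4: PC=0 idx=0 pred=T actual=N -> ctr[0]=2
Ev 5: PC=6 idx=0 pred=T actual=N -> ctr[0]=1
Ev 6: PC=0 idx=0 pred=N actual=T -> ctr[0]=2
Ev 7: PC=6 idx=0 pred=T actual=N -> ctr[0]=1
Ev 8: PC=0 idx=0 pred=N actual=N -> ctr[0]=0

Answer: 0 1 1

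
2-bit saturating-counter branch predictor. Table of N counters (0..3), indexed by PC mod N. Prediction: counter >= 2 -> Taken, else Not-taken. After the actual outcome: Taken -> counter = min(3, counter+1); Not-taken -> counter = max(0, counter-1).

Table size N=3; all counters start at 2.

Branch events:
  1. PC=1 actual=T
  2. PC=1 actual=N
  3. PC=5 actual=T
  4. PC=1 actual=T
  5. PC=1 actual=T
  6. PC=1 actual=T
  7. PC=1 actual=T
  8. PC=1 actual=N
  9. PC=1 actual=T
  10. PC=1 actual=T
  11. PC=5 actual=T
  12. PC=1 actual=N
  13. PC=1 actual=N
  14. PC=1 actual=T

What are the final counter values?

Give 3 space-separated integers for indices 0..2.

Ev 1: PC=1 idx=1 pred=T actual=T -> ctr[1]=3
Ev 2: PC=1 idx=1 pred=T actual=N -> ctr[1]=2
Ev 3: PC=5 idx=2 pred=T actual=T -> ctr[2]=3
Ev 4: PC=1 idx=1 pred=T actual=T -> ctr[1]=3
Ev 5: PC=1 idx=1 pred=T actual=T -> ctr[1]=3
Ev 6: PC=1 idx=1 pred=T actual=T -> ctr[1]=3
Ev 7: PC=1 idx=1 pred=T actual=T -> ctr[1]=3
Ev 8: PC=1 idx=1 pred=T actual=N -> ctr[1]=2
Ev 9: PC=1 idx=1 pred=T actual=T -> ctr[1]=3
Ev 10: PC=1 idx=1 pred=T actual=T -> ctr[1]=3
Ev 11: PC=5 idx=2 pred=T actual=T -> ctr[2]=3
Ev 12: PC=1 idx=1 pred=T actual=N -> ctr[1]=2
Ev 13: PC=1 idx=1 pred=T actual=N -> ctr[1]=1
Ev 14: PC=1 idx=1 pred=N actual=T -> ctr[1]=2

Answer: 2 2 3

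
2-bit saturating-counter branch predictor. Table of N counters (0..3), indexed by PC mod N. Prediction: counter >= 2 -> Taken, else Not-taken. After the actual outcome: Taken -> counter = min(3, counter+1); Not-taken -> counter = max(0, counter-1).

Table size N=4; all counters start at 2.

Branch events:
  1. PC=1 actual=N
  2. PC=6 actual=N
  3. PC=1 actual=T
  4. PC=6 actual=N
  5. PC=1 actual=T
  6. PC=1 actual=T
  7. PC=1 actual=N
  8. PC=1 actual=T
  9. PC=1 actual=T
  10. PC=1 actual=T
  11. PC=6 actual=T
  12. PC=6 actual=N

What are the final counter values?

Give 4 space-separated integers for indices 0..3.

Ev 1: PC=1 idx=1 pred=T actual=N -> ctr[1]=1
Ev 2: PC=6 idx=2 pred=T actual=N -> ctr[2]=1
Ev 3: PC=1 idx=1 pred=N actual=T -> ctr[1]=2
Ev 4: PC=6 idx=2 pred=N actual=N -> ctr[2]=0
Ev 5: PC=1 idx=1 pred=T actual=T -> ctr[1]=3
Ev 6: PC=1 idx=1 pred=T actual=T -> ctr[1]=3
Ev 7: PC=1 idx=1 pred=T actual=N -> ctr[1]=2
Ev 8: PC=1 idx=1 pred=T actual=T -> ctr[1]=3
Ev 9: PC=1 idx=1 pred=T actual=T -> ctr[1]=3
Ev 10: PC=1 idx=1 pred=T actual=T -> ctr[1]=3
Ev 11: PC=6 idx=2 pred=N actual=T -> ctr[2]=1
Ev 12: PC=6 idx=2 pred=N actual=N -> ctr[2]=0

Answer: 2 3 0 2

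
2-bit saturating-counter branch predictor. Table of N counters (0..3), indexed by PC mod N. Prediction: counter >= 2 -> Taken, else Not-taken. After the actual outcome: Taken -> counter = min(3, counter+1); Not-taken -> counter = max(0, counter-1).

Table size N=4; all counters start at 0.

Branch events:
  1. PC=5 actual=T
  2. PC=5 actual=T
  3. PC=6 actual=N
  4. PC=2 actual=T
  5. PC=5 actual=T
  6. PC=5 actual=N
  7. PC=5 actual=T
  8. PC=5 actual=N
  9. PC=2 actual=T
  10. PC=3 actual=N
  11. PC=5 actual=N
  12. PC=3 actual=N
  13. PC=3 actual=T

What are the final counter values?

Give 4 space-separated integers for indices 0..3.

Answer: 0 1 2 1

Derivation:
Ev 1: PC=5 idx=1 pred=N actual=T -> ctr[1]=1
Ev 2: PC=5 idx=1 pred=N actual=T -> ctr[1]=2
Ev 3: PC=6 idx=2 pred=N actual=N -> ctr[2]=0
Ev 4: PC=2 idx=2 pred=N actual=T -> ctr[2]=1
Ev 5: PC=5 idx=1 pred=T actual=T -> ctr[1]=3
Ev 6: PC=5 idx=1 pred=T actual=N -> ctr[1]=2
Ev 7: PC=5 idx=1 pred=T actual=T -> ctr[1]=3
Ev 8: PC=5 idx=1 pred=T actual=N -> ctr[1]=2
Ev 9: PC=2 idx=2 pred=N actual=T -> ctr[2]=2
Ev 10: PC=3 idx=3 pred=N actual=N -> ctr[3]=0
Ev 11: PC=5 idx=1 pred=T actual=N -> ctr[1]=1
Ev 12: PC=3 idx=3 pred=N actual=N -> ctr[3]=0
Ev 13: PC=3 idx=3 pred=N actual=T -> ctr[3]=1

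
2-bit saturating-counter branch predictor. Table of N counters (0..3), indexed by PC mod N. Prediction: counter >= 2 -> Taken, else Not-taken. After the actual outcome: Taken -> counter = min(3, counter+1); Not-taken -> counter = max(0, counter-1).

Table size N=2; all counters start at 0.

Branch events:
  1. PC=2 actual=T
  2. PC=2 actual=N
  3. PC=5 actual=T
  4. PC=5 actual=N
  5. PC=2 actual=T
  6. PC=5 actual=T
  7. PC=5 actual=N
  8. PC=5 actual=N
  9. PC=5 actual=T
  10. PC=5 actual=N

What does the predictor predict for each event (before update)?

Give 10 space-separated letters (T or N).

Answer: N N N N N N N N N N

Derivation:
Ev 1: PC=2 idx=0 pred=N actual=T -> ctr[0]=1
Ev 2: PC=2 idx=0 pred=N actual=N -> ctr[0]=0
Ev 3: PC=5 idx=1 pred=N actual=T -> ctr[1]=1
Ev 4: PC=5 idx=1 pred=N actual=N -> ctr[1]=0
Ev 5: PC=2 idx=0 pred=N actual=T -> ctr[0]=1
Ev 6: PC=5 idx=1 pred=N actual=T -> ctr[1]=1
Ev 7: PC=5 idx=1 pred=N actual=N -> ctr[1]=0
Ev 8: PC=5 idx=1 pred=N actual=N -> ctr[1]=0
Ev 9: PC=5 idx=1 pred=N actual=T -> ctr[1]=1
Ev 10: PC=5 idx=1 pred=N actual=N -> ctr[1]=0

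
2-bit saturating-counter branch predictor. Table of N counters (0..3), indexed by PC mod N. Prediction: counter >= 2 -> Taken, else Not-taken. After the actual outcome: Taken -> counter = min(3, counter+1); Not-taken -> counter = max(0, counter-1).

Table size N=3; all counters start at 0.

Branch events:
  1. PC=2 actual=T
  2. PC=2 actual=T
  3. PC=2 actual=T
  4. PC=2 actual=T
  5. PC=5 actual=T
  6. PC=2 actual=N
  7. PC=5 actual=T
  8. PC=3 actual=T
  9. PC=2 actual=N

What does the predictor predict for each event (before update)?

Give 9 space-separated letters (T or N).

Answer: N N T T T T T N T

Derivation:
Ev 1: PC=2 idx=2 pred=N actual=T -> ctr[2]=1
Ev 2: PC=2 idx=2 pred=N actual=T -> ctr[2]=2
Ev 3: PC=2 idx=2 pred=T actual=T -> ctr[2]=3
Ev 4: PC=2 idx=2 pred=T actual=T -> ctr[2]=3
Ev 5: PC=5 idx=2 pred=T actual=T -> ctr[2]=3
Ev 6: PC=2 idx=2 pred=T actual=N -> ctr[2]=2
Ev 7: PC=5 idx=2 pred=T actual=T -> ctr[2]=3
Ev 8: PC=3 idx=0 pred=N actual=T -> ctr[0]=1
Ev 9: PC=2 idx=2 pred=T actual=N -> ctr[2]=2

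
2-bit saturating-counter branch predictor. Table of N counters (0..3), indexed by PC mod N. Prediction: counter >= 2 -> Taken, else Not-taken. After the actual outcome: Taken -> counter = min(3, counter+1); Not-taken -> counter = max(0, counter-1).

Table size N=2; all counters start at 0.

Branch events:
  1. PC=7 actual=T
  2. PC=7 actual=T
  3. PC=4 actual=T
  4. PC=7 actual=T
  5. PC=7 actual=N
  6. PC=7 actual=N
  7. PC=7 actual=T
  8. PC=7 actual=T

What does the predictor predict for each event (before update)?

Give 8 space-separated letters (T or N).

Ev 1: PC=7 idx=1 pred=N actual=T -> ctr[1]=1
Ev 2: PC=7 idx=1 pred=N actual=T -> ctr[1]=2
Ev 3: PC=4 idx=0 pred=N actual=T -> ctr[0]=1
Ev 4: PC=7 idx=1 pred=T actual=T -> ctr[1]=3
Ev 5: PC=7 idx=1 pred=T actual=N -> ctr[1]=2
Ev 6: PC=7 idx=1 pred=T actual=N -> ctr[1]=1
Ev 7: PC=7 idx=1 pred=N actual=T -> ctr[1]=2
Ev 8: PC=7 idx=1 pred=T actual=T -> ctr[1]=3

Answer: N N N T T T N T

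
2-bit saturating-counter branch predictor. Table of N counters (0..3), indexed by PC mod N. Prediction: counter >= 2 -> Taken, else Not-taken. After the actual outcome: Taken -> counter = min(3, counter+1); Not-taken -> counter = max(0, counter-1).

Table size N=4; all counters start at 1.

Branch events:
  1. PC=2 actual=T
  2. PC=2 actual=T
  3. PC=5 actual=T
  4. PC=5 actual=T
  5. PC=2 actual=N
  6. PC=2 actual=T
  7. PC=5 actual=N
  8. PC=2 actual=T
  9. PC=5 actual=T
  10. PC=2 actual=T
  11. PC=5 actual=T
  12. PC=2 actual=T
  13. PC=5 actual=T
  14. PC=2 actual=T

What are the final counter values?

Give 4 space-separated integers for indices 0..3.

Ev 1: PC=2 idx=2 pred=N actual=T -> ctr[2]=2
Ev 2: PC=2 idx=2 pred=T actual=T -> ctr[2]=3
Ev 3: PC=5 idx=1 pred=N actual=T -> ctr[1]=2
Ev 4: PC=5 idx=1 pred=T actual=T -> ctr[1]=3
Ev 5: PC=2 idx=2 pred=T actual=N -> ctr[2]=2
Ev 6: PC=2 idx=2 pred=T actual=T -> ctr[2]=3
Ev 7: PC=5 idx=1 pred=T actual=N -> ctr[1]=2
Ev 8: PC=2 idx=2 pred=T actual=T -> ctr[2]=3
Ev 9: PC=5 idx=1 pred=T actual=T -> ctr[1]=3
Ev 10: PC=2 idx=2 pred=T actual=T -> ctr[2]=3
Ev 11: PC=5 idx=1 pred=T actual=T -> ctr[1]=3
Ev 12: PC=2 idx=2 pred=T actual=T -> ctr[2]=3
Ev 13: PC=5 idx=1 pred=T actual=T -> ctr[1]=3
Ev 14: PC=2 idx=2 pred=T actual=T -> ctr[2]=3

Answer: 1 3 3 1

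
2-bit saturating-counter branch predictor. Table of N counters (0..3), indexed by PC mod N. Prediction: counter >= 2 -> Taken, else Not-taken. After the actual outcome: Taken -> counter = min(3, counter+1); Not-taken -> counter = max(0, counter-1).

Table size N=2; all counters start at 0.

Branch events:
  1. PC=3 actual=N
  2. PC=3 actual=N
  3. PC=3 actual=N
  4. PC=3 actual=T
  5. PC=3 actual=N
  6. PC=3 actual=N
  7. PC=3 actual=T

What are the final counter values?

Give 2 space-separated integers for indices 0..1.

Ev 1: PC=3 idx=1 pred=N actual=N -> ctr[1]=0
Ev 2: PC=3 idx=1 pred=N actual=N -> ctr[1]=0
Ev 3: PC=3 idx=1 pred=N actual=N -> ctr[1]=0
Ev 4: PC=3 idx=1 pred=N actual=T -> ctr[1]=1
Ev 5: PC=3 idx=1 pred=N actual=N -> ctr[1]=0
Ev 6: PC=3 idx=1 pred=N actual=N -> ctr[1]=0
Ev 7: PC=3 idx=1 pred=N actual=T -> ctr[1]=1

Answer: 0 1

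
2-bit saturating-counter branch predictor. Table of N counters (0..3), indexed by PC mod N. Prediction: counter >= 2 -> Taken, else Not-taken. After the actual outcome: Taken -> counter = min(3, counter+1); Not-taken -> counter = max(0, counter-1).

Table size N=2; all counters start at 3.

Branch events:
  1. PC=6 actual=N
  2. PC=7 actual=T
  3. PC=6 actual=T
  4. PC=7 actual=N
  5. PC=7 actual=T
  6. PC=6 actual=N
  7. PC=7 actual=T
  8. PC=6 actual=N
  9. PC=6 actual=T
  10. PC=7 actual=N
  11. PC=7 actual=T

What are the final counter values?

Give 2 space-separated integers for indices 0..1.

Ev 1: PC=6 idx=0 pred=T actual=N -> ctr[0]=2
Ev 2: PC=7 idx=1 pred=T actual=T -> ctr[1]=3
Ev 3: PC=6 idx=0 pred=T actual=T -> ctr[0]=3
Ev 4: PC=7 idx=1 pred=T actual=N -> ctr[1]=2
Ev 5: PC=7 idx=1 pred=T actual=T -> ctr[1]=3
Ev 6: PC=6 idx=0 pred=T actual=N -> ctr[0]=2
Ev 7: PC=7 idx=1 pred=T actual=T -> ctr[1]=3
Ev 8: PC=6 idx=0 pred=T actual=N -> ctr[0]=1
Ev 9: PC=6 idx=0 pred=N actual=T -> ctr[0]=2
Ev 10: PC=7 idx=1 pred=T actual=N -> ctr[1]=2
Ev 11: PC=7 idx=1 pred=T actual=T -> ctr[1]=3

Answer: 2 3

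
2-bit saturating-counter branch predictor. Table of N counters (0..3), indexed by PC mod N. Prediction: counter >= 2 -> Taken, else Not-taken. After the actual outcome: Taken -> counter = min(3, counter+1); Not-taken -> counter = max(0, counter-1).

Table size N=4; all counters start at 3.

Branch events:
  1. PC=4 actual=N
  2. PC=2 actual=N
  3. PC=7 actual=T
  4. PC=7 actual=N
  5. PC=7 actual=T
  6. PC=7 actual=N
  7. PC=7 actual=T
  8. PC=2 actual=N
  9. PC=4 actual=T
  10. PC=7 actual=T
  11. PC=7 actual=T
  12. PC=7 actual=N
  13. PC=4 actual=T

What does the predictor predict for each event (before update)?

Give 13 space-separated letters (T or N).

Ev 1: PC=4 idx=0 pred=T actual=N -> ctr[0]=2
Ev 2: PC=2 idx=2 pred=T actual=N -> ctr[2]=2
Ev 3: PC=7 idx=3 pred=T actual=T -> ctr[3]=3
Ev 4: PC=7 idx=3 pred=T actual=N -> ctr[3]=2
Ev 5: PC=7 idx=3 pred=T actual=T -> ctr[3]=3
Ev 6: PC=7 idx=3 pred=T actual=N -> ctr[3]=2
Ev 7: PC=7 idx=3 pred=T actual=T -> ctr[3]=3
Ev 8: PC=2 idx=2 pred=T actual=N -> ctr[2]=1
Ev 9: PC=4 idx=0 pred=T actual=T -> ctr[0]=3
Ev 10: PC=7 idx=3 pred=T actual=T -> ctr[3]=3
Ev 11: PC=7 idx=3 pred=T actual=T -> ctr[3]=3
Ev 12: PC=7 idx=3 pred=T actual=N -> ctr[3]=2
Ev 13: PC=4 idx=0 pred=T actual=T -> ctr[0]=3

Answer: T T T T T T T T T T T T T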